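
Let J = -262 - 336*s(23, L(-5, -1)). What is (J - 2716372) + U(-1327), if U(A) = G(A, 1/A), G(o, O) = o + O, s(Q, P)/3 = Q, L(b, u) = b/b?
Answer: -3637499416/1327 ≈ -2.7411e+6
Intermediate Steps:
L(b, u) = 1
s(Q, P) = 3*Q
J = -23446 (J = -262 - 1008*23 = -262 - 336*69 = -262 - 23184 = -23446)
G(o, O) = O + o
U(A) = A + 1/A (U(A) = 1/A + A = A + 1/A)
(J - 2716372) + U(-1327) = (-23446 - 2716372) + (-1327 + 1/(-1327)) = -2739818 + (-1327 - 1/1327) = -2739818 - 1760930/1327 = -3637499416/1327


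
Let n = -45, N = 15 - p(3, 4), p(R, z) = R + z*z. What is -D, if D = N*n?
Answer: -180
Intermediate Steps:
p(R, z) = R + z²
N = -4 (N = 15 - (3 + 4²) = 15 - (3 + 16) = 15 - 1*19 = 15 - 19 = -4)
D = 180 (D = -4*(-45) = 180)
-D = -1*180 = -180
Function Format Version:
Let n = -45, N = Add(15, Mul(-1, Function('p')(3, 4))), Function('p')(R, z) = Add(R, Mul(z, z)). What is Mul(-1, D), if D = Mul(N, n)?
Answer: -180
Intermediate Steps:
Function('p')(R, z) = Add(R, Pow(z, 2))
N = -4 (N = Add(15, Mul(-1, Add(3, Pow(4, 2)))) = Add(15, Mul(-1, Add(3, 16))) = Add(15, Mul(-1, 19)) = Add(15, -19) = -4)
D = 180 (D = Mul(-4, -45) = 180)
Mul(-1, D) = Mul(-1, 180) = -180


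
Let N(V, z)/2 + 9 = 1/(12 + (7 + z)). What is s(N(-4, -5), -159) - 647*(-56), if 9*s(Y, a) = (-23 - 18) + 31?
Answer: 326078/9 ≈ 36231.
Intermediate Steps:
N(V, z) = -18 + 2/(19 + z) (N(V, z) = -18 + 2/(12 + (7 + z)) = -18 + 2/(19 + z))
s(Y, a) = -10/9 (s(Y, a) = ((-23 - 18) + 31)/9 = (-41 + 31)/9 = (⅑)*(-10) = -10/9)
s(N(-4, -5), -159) - 647*(-56) = -10/9 - 647*(-56) = -10/9 + 36232 = 326078/9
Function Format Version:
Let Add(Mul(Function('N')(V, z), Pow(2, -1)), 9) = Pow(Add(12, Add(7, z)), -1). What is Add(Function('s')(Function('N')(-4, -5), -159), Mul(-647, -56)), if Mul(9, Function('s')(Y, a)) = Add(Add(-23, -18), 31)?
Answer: Rational(326078, 9) ≈ 36231.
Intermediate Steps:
Function('N')(V, z) = Add(-18, Mul(2, Pow(Add(19, z), -1))) (Function('N')(V, z) = Add(-18, Mul(2, Pow(Add(12, Add(7, z)), -1))) = Add(-18, Mul(2, Pow(Add(19, z), -1))))
Function('s')(Y, a) = Rational(-10, 9) (Function('s')(Y, a) = Mul(Rational(1, 9), Add(Add(-23, -18), 31)) = Mul(Rational(1, 9), Add(-41, 31)) = Mul(Rational(1, 9), -10) = Rational(-10, 9))
Add(Function('s')(Function('N')(-4, -5), -159), Mul(-647, -56)) = Add(Rational(-10, 9), Mul(-647, -56)) = Add(Rational(-10, 9), 36232) = Rational(326078, 9)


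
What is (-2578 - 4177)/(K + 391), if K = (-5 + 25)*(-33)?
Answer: 6755/269 ≈ 25.112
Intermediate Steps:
K = -660 (K = 20*(-33) = -660)
(-2578 - 4177)/(K + 391) = (-2578 - 4177)/(-660 + 391) = -6755/(-269) = -6755*(-1/269) = 6755/269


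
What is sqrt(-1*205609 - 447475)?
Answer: 2*I*sqrt(163271) ≈ 808.14*I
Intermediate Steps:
sqrt(-1*205609 - 447475) = sqrt(-205609 - 447475) = sqrt(-653084) = 2*I*sqrt(163271)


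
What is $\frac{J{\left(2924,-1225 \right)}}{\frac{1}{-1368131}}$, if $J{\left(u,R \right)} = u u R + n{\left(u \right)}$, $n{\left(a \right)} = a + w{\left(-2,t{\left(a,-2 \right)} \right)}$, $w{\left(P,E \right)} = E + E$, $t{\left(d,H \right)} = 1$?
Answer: $14329082642952294$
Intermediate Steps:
$w{\left(P,E \right)} = 2 E$
$n{\left(a \right)} = 2 + a$ ($n{\left(a \right)} = a + 2 \cdot 1 = a + 2 = 2 + a$)
$J{\left(u,R \right)} = 2 + u + R u^{2}$ ($J{\left(u,R \right)} = u u R + \left(2 + u\right) = u^{2} R + \left(2 + u\right) = R u^{2} + \left(2 + u\right) = 2 + u + R u^{2}$)
$\frac{J{\left(2924,-1225 \right)}}{\frac{1}{-1368131}} = \frac{2 + 2924 - 1225 \cdot 2924^{2}}{\frac{1}{-1368131}} = \frac{2 + 2924 - 10473475600}{- \frac{1}{1368131}} = \left(2 + 2924 - 10473475600\right) \left(-1368131\right) = \left(-10473472674\right) \left(-1368131\right) = 14329082642952294$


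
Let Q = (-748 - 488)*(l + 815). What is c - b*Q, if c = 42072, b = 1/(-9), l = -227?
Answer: -38680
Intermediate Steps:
b = -⅑ ≈ -0.11111
Q = -726768 (Q = (-748 - 488)*(-227 + 815) = -1236*588 = -726768)
c - b*Q = 42072 - (-1)*(-726768)/9 = 42072 - 1*80752 = 42072 - 80752 = -38680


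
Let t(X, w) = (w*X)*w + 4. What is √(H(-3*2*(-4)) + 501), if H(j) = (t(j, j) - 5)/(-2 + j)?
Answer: √546590/22 ≈ 33.605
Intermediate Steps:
t(X, w) = 4 + X*w² (t(X, w) = (X*w)*w + 4 = X*w² + 4 = 4 + X*w²)
H(j) = (-1 + j³)/(-2 + j) (H(j) = ((4 + j*j²) - 5)/(-2 + j) = ((4 + j³) - 5)/(-2 + j) = (-1 + j³)/(-2 + j))
√(H(-3*2*(-4)) + 501) = √((-1 + (-3*2*(-4))³)/(-2 - 3*2*(-4)) + 501) = √((-1 + (-6*(-4))³)/(-2 - 6*(-4)) + 501) = √((-1 + 24³)/(-2 + 24) + 501) = √((-1 + 13824)/22 + 501) = √((1/22)*13823 + 501) = √(13823/22 + 501) = √(24845/22) = √546590/22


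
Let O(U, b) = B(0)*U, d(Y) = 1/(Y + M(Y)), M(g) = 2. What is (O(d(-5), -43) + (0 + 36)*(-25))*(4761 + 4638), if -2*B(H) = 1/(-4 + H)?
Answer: -67675933/8 ≈ -8.4595e+6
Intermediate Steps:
B(H) = -1/(2*(-4 + H))
d(Y) = 1/(2 + Y) (d(Y) = 1/(Y + 2) = 1/(2 + Y))
O(U, b) = U/8 (O(U, b) = (-1/(-8 + 2*0))*U = (-1/(-8 + 0))*U = (-1/(-8))*U = (-1*(-⅛))*U = U/8)
(O(d(-5), -43) + (0 + 36)*(-25))*(4761 + 4638) = (1/(8*(2 - 5)) + (0 + 36)*(-25))*(4761 + 4638) = ((⅛)/(-3) + 36*(-25))*9399 = ((⅛)*(-⅓) - 900)*9399 = (-1/24 - 900)*9399 = -21601/24*9399 = -67675933/8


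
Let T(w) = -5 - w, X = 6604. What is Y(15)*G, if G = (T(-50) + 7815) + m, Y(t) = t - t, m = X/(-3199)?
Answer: 0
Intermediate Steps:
m = -6604/3199 (m = 6604/(-3199) = 6604*(-1/3199) = -6604/3199 ≈ -2.0644)
Y(t) = 0
G = 25137536/3199 (G = ((-5 - 1*(-50)) + 7815) - 6604/3199 = ((-5 + 50) + 7815) - 6604/3199 = (45 + 7815) - 6604/3199 = 7860 - 6604/3199 = 25137536/3199 ≈ 7857.9)
Y(15)*G = 0*(25137536/3199) = 0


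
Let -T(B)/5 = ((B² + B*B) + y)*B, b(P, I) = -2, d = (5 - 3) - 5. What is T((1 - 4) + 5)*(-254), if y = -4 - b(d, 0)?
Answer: 15240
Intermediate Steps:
d = -3 (d = 2 - 5 = -3)
y = -2 (y = -4 - 1*(-2) = -4 + 2 = -2)
T(B) = -5*B*(-2 + 2*B²) (T(B) = -5*((B² + B*B) - 2)*B = -5*((B² + B²) - 2)*B = -5*(2*B² - 2)*B = -5*(-2 + 2*B²)*B = -5*B*(-2 + 2*B²))
T((1 - 4) + 5)*(-254) = (10*((1 - 4) + 5)*(1 - ((1 - 4) + 5)²))*(-254) = (10*(-3 + 5)*(1 - (-3 + 5)²))*(-254) = (10*2*(1 - 1*2²))*(-254) = (10*2*(1 - 1*4))*(-254) = (10*2*(1 - 4))*(-254) = (10*2*(-3))*(-254) = -60*(-254) = 15240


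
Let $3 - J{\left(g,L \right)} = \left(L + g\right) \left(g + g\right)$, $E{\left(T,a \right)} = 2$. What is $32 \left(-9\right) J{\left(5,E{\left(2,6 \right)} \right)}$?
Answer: $19296$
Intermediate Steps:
$J{\left(g,L \right)} = 3 - 2 g \left(L + g\right)$ ($J{\left(g,L \right)} = 3 - \left(L + g\right) \left(g + g\right) = 3 - \left(L + g\right) 2 g = 3 - 2 g \left(L + g\right)$)
$32 \left(-9\right) J{\left(5,E{\left(2,6 \right)} \right)} = 32 \left(-9\right) \left(3 - 2 \cdot 5^{2} - 4 \cdot 5\right) = - 288 \left(3 - 50 - 20\right) = \left(-288\right) \left(-67\right) = 19296$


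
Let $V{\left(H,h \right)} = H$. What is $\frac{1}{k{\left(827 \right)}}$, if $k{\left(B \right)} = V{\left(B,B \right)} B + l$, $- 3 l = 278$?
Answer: $\frac{3}{2051509} \approx 1.4623 \cdot 10^{-6}$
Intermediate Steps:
$l = - \frac{278}{3}$ ($l = \left(- \frac{1}{3}\right) 278 = - \frac{278}{3} \approx -92.667$)
$k{\left(B \right)} = - \frac{278}{3} + B^{2}$ ($k{\left(B \right)} = B B - \frac{278}{3} = B^{2} - \frac{278}{3} = - \frac{278}{3} + B^{2}$)
$\frac{1}{k{\left(827 \right)}} = \frac{1}{- \frac{278}{3} + 827^{2}} = \frac{1}{- \frac{278}{3} + 683929} = \frac{1}{\frac{2051509}{3}} = \frac{3}{2051509}$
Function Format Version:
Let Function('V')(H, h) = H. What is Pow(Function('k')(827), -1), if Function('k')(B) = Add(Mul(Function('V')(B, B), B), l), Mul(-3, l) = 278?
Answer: Rational(3, 2051509) ≈ 1.4623e-6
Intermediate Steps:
l = Rational(-278, 3) (l = Mul(Rational(-1, 3), 278) = Rational(-278, 3) ≈ -92.667)
Function('k')(B) = Add(Rational(-278, 3), Pow(B, 2)) (Function('k')(B) = Add(Mul(B, B), Rational(-278, 3)) = Add(Pow(B, 2), Rational(-278, 3)) = Add(Rational(-278, 3), Pow(B, 2)))
Pow(Function('k')(827), -1) = Pow(Add(Rational(-278, 3), Pow(827, 2)), -1) = Pow(Add(Rational(-278, 3), 683929), -1) = Pow(Rational(2051509, 3), -1) = Rational(3, 2051509)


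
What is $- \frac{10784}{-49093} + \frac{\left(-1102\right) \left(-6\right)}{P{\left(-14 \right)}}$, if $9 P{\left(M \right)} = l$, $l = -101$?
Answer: $- \frac{2920337060}{4958393} \approx -588.97$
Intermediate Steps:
$P{\left(M \right)} = - \frac{101}{9}$ ($P{\left(M \right)} = \frac{1}{9} \left(-101\right) = - \frac{101}{9}$)
$- \frac{10784}{-49093} + \frac{\left(-1102\right) \left(-6\right)}{P{\left(-14 \right)}} = - \frac{10784}{-49093} + \frac{\left(-1102\right) \left(-6\right)}{- \frac{101}{9}} = \left(-10784\right) \left(- \frac{1}{49093}\right) + 6612 \left(- \frac{9}{101}\right) = \frac{10784}{49093} - \frac{59508}{101} = - \frac{2920337060}{4958393}$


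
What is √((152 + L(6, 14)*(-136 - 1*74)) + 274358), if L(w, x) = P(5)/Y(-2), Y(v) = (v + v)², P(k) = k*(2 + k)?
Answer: √4384810/4 ≈ 523.50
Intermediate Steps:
Y(v) = 4*v² (Y(v) = (2*v)² = 4*v²)
L(w, x) = 35/16 (L(w, x) = (5*(2 + 5))/((4*(-2)²)) = (5*7)/((4*4)) = 35/16)
√((152 + L(6, 14)*(-136 - 1*74)) + 274358) = √((152 + 35*(-136 - 1*74)/16) + 274358) = √((152 + 35*(-136 - 74)/16) + 274358) = √((152 + (35/16)*(-210)) + 274358) = √((152 - 3675/8) + 274358) = √(-2459/8 + 274358) = √(2192405/8) = √4384810/4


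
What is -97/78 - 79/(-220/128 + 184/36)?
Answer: -1869425/76206 ≈ -24.531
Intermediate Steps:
-97/78 - 79/(-220/128 + 184/36) = -97*1/78 - 79/(-220*1/128 + 184*(1/36)) = -97/78 - 79/(-55/32 + 46/9) = -97/78 - 79/977/288 = -97/78 - 79*288/977 = -97/78 - 22752/977 = -1869425/76206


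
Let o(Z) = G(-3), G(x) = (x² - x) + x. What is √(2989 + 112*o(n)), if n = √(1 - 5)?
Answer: √3997 ≈ 63.222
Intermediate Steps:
n = 2*I (n = √(-4) = 2*I ≈ 2.0*I)
G(x) = x²
o(Z) = 9 (o(Z) = (-3)² = 9)
√(2989 + 112*o(n)) = √(2989 + 112*9) = √(2989 + 1008) = √3997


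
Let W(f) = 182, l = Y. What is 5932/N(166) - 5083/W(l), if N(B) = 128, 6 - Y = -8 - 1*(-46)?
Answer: 4125/224 ≈ 18.415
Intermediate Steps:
Y = -32 (Y = 6 - (-8 - 1*(-46)) = 6 - (-8 + 46) = 6 - 1*38 = 6 - 38 = -32)
l = -32
5932/N(166) - 5083/W(l) = 5932/128 - 5083/182 = 5932*(1/128) - 5083*1/182 = 1483/32 - 391/14 = 4125/224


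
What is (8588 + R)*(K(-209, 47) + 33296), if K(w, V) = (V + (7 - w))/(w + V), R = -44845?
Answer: -195558982073/162 ≈ -1.2072e+9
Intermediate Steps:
K(w, V) = (7 + V - w)/(V + w)
(8588 + R)*(K(-209, 47) + 33296) = (8588 - 44845)*((7 + 47 - 1*(-209))/(47 - 209) + 33296) = -36257*((7 + 47 + 209)/(-162) + 33296) = -36257*(-1/162*263 + 33296) = -36257*(-263/162 + 33296) = -36257*5393689/162 = -195558982073/162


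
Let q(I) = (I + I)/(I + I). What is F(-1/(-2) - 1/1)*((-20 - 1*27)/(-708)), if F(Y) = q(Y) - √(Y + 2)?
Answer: 47/708 - 47*√6/1416 ≈ -0.014920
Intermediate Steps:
q(I) = 1 (q(I) = (2*I)/((2*I)) = (2*I)*(1/(2*I)) = 1)
F(Y) = 1 - √(2 + Y) (F(Y) = 1 - √(Y + 2) = 1 - √(2 + Y))
F(-1/(-2) - 1/1)*((-20 - 1*27)/(-708)) = (1 - √(2 + (-1/(-2) - 1/1)))*((-20 - 1*27)/(-708)) = (1 - √(2 + (-1*(-½) - 1*1)))*((-20 - 27)*(-1/708)) = (1 - √(2 + (½ - 1)))*(-47*(-1/708)) = (1 - √(2 - ½))*(47/708) = (1 - √(3/2))*(47/708) = (1 - √6/2)*(47/708) = 47/708 - 47*√6/1416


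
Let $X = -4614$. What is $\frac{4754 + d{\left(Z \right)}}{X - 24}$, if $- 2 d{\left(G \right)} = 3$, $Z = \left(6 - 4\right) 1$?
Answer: $- \frac{9505}{9276} \approx -1.0247$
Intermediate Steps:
$Z = 2$ ($Z = 2 \cdot 1 = 2$)
$d{\left(G \right)} = - \frac{3}{2}$ ($d{\left(G \right)} = \left(- \frac{1}{2}\right) 3 = - \frac{3}{2}$)
$\frac{4754 + d{\left(Z \right)}}{X - 24} = \frac{4754 - \frac{3}{2}}{-4614 - 24} = \frac{9505}{2 \left(-4638\right)} = \frac{9505}{2} \left(- \frac{1}{4638}\right) = - \frac{9505}{9276}$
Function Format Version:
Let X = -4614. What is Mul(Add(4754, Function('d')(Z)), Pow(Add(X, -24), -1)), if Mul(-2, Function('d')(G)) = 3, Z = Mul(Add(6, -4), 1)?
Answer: Rational(-9505, 9276) ≈ -1.0247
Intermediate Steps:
Z = 2 (Z = Mul(2, 1) = 2)
Function('d')(G) = Rational(-3, 2) (Function('d')(G) = Mul(Rational(-1, 2), 3) = Rational(-3, 2))
Mul(Add(4754, Function('d')(Z)), Pow(Add(X, -24), -1)) = Mul(Add(4754, Rational(-3, 2)), Pow(Add(-4614, -24), -1)) = Mul(Rational(9505, 2), Pow(-4638, -1)) = Mul(Rational(9505, 2), Rational(-1, 4638)) = Rational(-9505, 9276)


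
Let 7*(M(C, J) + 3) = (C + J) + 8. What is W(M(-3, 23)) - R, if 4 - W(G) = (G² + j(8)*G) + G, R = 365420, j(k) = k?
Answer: -365426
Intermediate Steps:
M(C, J) = -13/7 + C/7 + J/7 (M(C, J) = -3 + ((C + J) + 8)/7 = -3 + (8 + C + J)/7 = -3 + (8/7 + C/7 + J/7) = -13/7 + C/7 + J/7)
W(G) = 4 - G² - 9*G (W(G) = 4 - ((G² + 8*G) + G) = 4 - (G² + 9*G) = 4 + (-G² - 9*G) = 4 - G² - 9*G)
W(M(-3, 23)) - R = (4 - (-13/7 + (⅐)*(-3) + (⅐)*23)² - 9*(-13/7 + (⅐)*(-3) + (⅐)*23)) - 1*365420 = (4 - (-13/7 - 3/7 + 23/7)² - 9*(-13/7 - 3/7 + 23/7)) - 365420 = (4 - 1*1² - 9*1) - 365420 = (4 - 1*1 - 9) - 365420 = (4 - 1 - 9) - 365420 = -6 - 365420 = -365426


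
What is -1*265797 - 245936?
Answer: -511733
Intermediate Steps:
-1*265797 - 245936 = -265797 - 245936 = -511733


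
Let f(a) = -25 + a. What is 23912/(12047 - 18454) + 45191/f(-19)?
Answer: -290590865/281908 ≈ -1030.8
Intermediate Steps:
23912/(12047 - 18454) + 45191/f(-19) = 23912/(12047 - 18454) + 45191/(-25 - 19) = 23912/(-6407) + 45191/(-44) = 23912*(-1/6407) + 45191*(-1/44) = -23912/6407 - 45191/44 = -290590865/281908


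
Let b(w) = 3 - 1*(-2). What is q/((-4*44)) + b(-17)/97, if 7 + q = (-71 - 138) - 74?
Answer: 14505/8536 ≈ 1.6993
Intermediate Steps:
b(w) = 5 (b(w) = 3 + 2 = 5)
q = -290 (q = -7 + ((-71 - 138) - 74) = -7 + (-209 - 74) = -7 - 283 = -290)
q/((-4*44)) + b(-17)/97 = -290/((-4*44)) + 5/97 = -290/(-176) + 5*(1/97) = -290*(-1/176) + 5/97 = 145/88 + 5/97 = 14505/8536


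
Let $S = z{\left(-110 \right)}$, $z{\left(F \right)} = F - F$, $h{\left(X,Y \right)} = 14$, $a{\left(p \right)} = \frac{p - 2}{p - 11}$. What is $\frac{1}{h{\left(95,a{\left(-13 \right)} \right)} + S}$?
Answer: $\frac{1}{14} \approx 0.071429$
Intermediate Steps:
$a{\left(p \right)} = \frac{-2 + p}{-11 + p}$
$z{\left(F \right)} = 0$
$S = 0$
$\frac{1}{h{\left(95,a{\left(-13 \right)} \right)} + S} = \frac{1}{14 + 0} = \frac{1}{14}$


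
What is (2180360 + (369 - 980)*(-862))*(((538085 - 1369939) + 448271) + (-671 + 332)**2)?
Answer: -727279317804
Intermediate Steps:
(2180360 + (369 - 980)*(-862))*(((538085 - 1369939) + 448271) + (-671 + 332)**2) = (2180360 - 611*(-862))*((-831854 + 448271) + (-339)**2) = (2180360 + 526682)*(-383583 + 114921) = 2707042*(-268662) = -727279317804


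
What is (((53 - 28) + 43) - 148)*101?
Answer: -8080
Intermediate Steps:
(((53 - 28) + 43) - 148)*101 = ((25 + 43) - 148)*101 = (68 - 148)*101 = -80*101 = -8080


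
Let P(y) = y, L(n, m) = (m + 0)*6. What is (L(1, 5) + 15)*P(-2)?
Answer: -90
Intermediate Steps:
L(n, m) = 6*m (L(n, m) = m*6 = 6*m)
(L(1, 5) + 15)*P(-2) = (6*5 + 15)*(-2) = (30 + 15)*(-2) = 45*(-2) = -90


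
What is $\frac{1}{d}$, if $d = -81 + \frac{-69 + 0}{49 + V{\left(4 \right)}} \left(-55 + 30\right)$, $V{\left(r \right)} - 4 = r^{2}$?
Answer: $- \frac{1}{56} \approx -0.017857$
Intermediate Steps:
$V{\left(r \right)} = 4 + r^{2}$
$d = -56$ ($d = -81 + \frac{-69 + 0}{49 + \left(4 + 4^{2}\right)} \left(-55 + 30\right) = -81 + - \frac{69}{49 + \left(4 + 16\right)} \left(-25\right) = -81 + - \frac{69}{49 + 20} \left(-25\right) = -81 + - \frac{69}{69} \left(-25\right) = -81 + \left(-69\right) \frac{1}{69} \left(-25\right) = -81 - -25 = -81 + 25 = -56$)
$\frac{1}{d} = \frac{1}{-56} = - \frac{1}{56}$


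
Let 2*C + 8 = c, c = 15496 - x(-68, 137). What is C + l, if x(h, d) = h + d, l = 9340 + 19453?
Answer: 73005/2 ≈ 36503.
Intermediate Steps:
l = 28793
x(h, d) = d + h
c = 15427 (c = 15496 - (137 - 68) = 15496 - 1*69 = 15496 - 69 = 15427)
C = 15419/2 (C = -4 + (½)*15427 = -4 + 15427/2 = 15419/2 ≈ 7709.5)
C + l = 15419/2 + 28793 = 73005/2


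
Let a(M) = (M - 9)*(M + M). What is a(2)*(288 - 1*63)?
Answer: -6300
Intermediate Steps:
a(M) = 2*M*(-9 + M) (a(M) = (-9 + M)*(2*M) = 2*M*(-9 + M))
a(2)*(288 - 1*63) = (2*2*(-9 + 2))*(288 - 1*63) = (2*2*(-7))*(288 - 63) = -28*225 = -6300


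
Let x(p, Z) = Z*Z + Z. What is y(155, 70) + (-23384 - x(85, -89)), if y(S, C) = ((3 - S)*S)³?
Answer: -13077534047216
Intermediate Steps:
x(p, Z) = Z + Z² (x(p, Z) = Z² + Z = Z + Z²)
y(S, C) = S³*(3 - S)³ (y(S, C) = (S*(3 - S))³ = S³*(3 - S)³)
y(155, 70) + (-23384 - x(85, -89)) = -1*155³*(-3 + 155)³ + (-23384 - (-89)*(1 - 89)) = -1*3723875*152³ + (-23384 - (-89)*(-88)) = -1*3723875*3511808 + (-23384 - 1*7832) = -13077534016000 + (-23384 - 7832) = -13077534016000 - 31216 = -13077534047216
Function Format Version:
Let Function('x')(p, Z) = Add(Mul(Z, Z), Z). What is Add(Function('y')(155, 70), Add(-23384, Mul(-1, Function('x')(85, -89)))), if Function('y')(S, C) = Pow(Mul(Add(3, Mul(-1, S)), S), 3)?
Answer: -13077534047216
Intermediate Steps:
Function('x')(p, Z) = Add(Z, Pow(Z, 2)) (Function('x')(p, Z) = Add(Pow(Z, 2), Z) = Add(Z, Pow(Z, 2)))
Function('y')(S, C) = Mul(Pow(S, 3), Pow(Add(3, Mul(-1, S)), 3)) (Function('y')(S, C) = Pow(Mul(S, Add(3, Mul(-1, S))), 3) = Mul(Pow(S, 3), Pow(Add(3, Mul(-1, S)), 3)))
Add(Function('y')(155, 70), Add(-23384, Mul(-1, Function('x')(85, -89)))) = Add(Mul(-1, Pow(155, 3), Pow(Add(-3, 155), 3)), Add(-23384, Mul(-1, Mul(-89, Add(1, -89))))) = Add(Mul(-1, 3723875, Pow(152, 3)), Add(-23384, Mul(-1, Mul(-89, -88)))) = Add(Mul(-1, 3723875, 3511808), Add(-23384, Mul(-1, 7832))) = Add(-13077534016000, Add(-23384, -7832)) = Add(-13077534016000, -31216) = -13077534047216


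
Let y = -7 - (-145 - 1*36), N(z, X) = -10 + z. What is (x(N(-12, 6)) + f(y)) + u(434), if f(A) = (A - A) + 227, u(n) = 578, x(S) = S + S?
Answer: 761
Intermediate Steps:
x(S) = 2*S
y = 174 (y = -7 - (-145 - 36) = -7 - 1*(-181) = -7 + 181 = 174)
f(A) = 227 (f(A) = 0 + 227 = 227)
(x(N(-12, 6)) + f(y)) + u(434) = (2*(-10 - 12) + 227) + 578 = (2*(-22) + 227) + 578 = (-44 + 227) + 578 = 183 + 578 = 761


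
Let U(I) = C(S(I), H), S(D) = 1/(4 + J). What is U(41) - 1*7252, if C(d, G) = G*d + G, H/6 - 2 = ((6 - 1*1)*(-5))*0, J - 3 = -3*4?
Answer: -36212/5 ≈ -7242.4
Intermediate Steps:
J = -9 (J = 3 - 3*4 = 3 - 12 = -9)
S(D) = -⅕ (S(D) = 1/(4 - 9) = 1/(-5) = -⅕)
H = 12 (H = 12 + 6*(((6 - 1*1)*(-5))*0) = 12 + 6*(((6 - 1)*(-5))*0) = 12 + 6*((5*(-5))*0) = 12 + 6*(-25*0) = 12 + 6*0 = 12 + 0 = 12)
C(d, G) = G + G*d
U(I) = 48/5 (U(I) = 12*(1 - ⅕) = 12*(⅘) = 48/5)
U(41) - 1*7252 = 48/5 - 1*7252 = 48/5 - 7252 = -36212/5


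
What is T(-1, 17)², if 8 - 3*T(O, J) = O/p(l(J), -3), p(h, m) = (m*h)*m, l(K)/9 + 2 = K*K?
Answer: 34587444529/4863807081 ≈ 7.1112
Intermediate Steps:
l(K) = -18 + 9*K² (l(K) = -18 + 9*(K*K) = -18 + 9*K²)
p(h, m) = h*m² (p(h, m) = (h*m)*m = h*m²)
T(O, J) = 8/3 - O/(3*(-162 + 81*J²)) (T(O, J) = 8/3 - O/(3*((-18 + 9*J²)*(-3)²)) = 8/3 - O/(3*((-18 + 9*J²)*9)) = 8/3 - O/(3*(-162 + 81*J²)))
T(-1, 17)² = ((-1296 - 1*(-1) + 648*17²)/(243*(-2 + 17²)))² = ((-1296 + 1 + 648*289)/(243*(-2 + 289)))² = ((1/243)*(-1296 + 1 + 187272)/287)² = ((1/243)*(1/287)*185977)² = (185977/69741)² = 34587444529/4863807081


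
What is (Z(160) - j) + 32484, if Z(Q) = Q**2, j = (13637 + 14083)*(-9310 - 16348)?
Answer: 711297844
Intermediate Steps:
j = -711239760 (j = 27720*(-25658) = -711239760)
(Z(160) - j) + 32484 = (160**2 - 1*(-711239760)) + 32484 = (25600 + 711239760) + 32484 = 711265360 + 32484 = 711297844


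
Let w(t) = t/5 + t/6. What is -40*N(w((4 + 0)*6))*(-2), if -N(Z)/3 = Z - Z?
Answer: 0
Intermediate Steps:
w(t) = 11*t/30 (w(t) = t*(1/5) + t*(1/6) = t/5 + t/6 = 11*t/30)
N(Z) = 0 (N(Z) = -3*(Z - Z) = -3*0 = 0)
-40*N(w((4 + 0)*6))*(-2) = -40*0*(-2) = 0*(-2) = 0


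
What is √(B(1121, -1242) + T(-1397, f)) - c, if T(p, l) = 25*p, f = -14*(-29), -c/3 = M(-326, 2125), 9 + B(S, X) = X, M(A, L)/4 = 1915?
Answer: 22980 + 4*I*√2261 ≈ 22980.0 + 190.2*I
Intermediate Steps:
M(A, L) = 7660 (M(A, L) = 4*1915 = 7660)
B(S, X) = -9 + X
c = -22980 (c = -3*7660 = -22980)
f = 406
√(B(1121, -1242) + T(-1397, f)) - c = √((-9 - 1242) + 25*(-1397)) - 1*(-22980) = √(-1251 - 34925) + 22980 = √(-36176) + 22980 = 4*I*√2261 + 22980 = 22980 + 4*I*√2261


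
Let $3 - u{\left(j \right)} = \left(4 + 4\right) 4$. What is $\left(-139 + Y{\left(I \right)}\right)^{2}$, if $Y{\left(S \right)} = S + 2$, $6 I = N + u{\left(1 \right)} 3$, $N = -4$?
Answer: $\frac{833569}{36} \approx 23155.0$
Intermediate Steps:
$u{\left(j \right)} = -29$ ($u{\left(j \right)} = 3 - \left(4 + 4\right) 4 = 3 - 8 \cdot 4 = 3 - 32 = -29$)
$I = - \frac{91}{6}$ ($I = \frac{-4 - 87}{6} = \frac{1}{6} \left(-91\right) = - \frac{91}{6} \approx -15.167$)
$Y{\left(S \right)} = 2 + S$
$\left(-139 + Y{\left(I \right)}\right)^{2} = \left(-139 + \left(2 - \frac{91}{6}\right)\right)^{2} = \left(-139 - \frac{79}{6}\right)^{2} = \left(- \frac{913}{6}\right)^{2} = \frac{833569}{36}$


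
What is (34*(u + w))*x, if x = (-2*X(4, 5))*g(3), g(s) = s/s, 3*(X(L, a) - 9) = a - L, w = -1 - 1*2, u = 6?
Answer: -1904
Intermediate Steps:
w = -3 (w = -1 - 2 = -3)
X(L, a) = 9 - L/3 + a/3 (X(L, a) = 9 + (a - L)/3 = 9 + (-L/3 + a/3) = 9 - L/3 + a/3)
g(s) = 1
x = -56/3 (x = -2*(9 - ⅓*4 + (⅓)*5)*1 = -2*(9 - 4/3 + 5/3)*1 = -2*28/3*1 = -56/3*1 = -56/3 ≈ -18.667)
(34*(u + w))*x = (34*(6 - 3))*(-56/3) = (34*3)*(-56/3) = 102*(-56/3) = -1904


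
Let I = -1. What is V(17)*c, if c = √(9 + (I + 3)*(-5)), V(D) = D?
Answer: 17*I ≈ 17.0*I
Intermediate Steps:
c = I (c = √(9 + (-1 + 3)*(-5)) = √(9 + 2*(-5)) = √(9 - 10) = √(-1) = I ≈ 1.0*I)
V(17)*c = 17*I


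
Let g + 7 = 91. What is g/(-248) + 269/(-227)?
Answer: -21445/14074 ≈ -1.5237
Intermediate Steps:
g = 84 (g = -7 + 91 = 84)
g/(-248) + 269/(-227) = 84/(-248) + 269/(-227) = 84*(-1/248) + 269*(-1/227) = -21/62 - 269/227 = -21445/14074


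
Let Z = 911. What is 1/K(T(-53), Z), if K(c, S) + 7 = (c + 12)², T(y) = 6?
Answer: 1/317 ≈ 0.0031546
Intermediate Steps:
K(c, S) = -7 + (12 + c)² (K(c, S) = -7 + (c + 12)² = -7 + (12 + c)²)
1/K(T(-53), Z) = 1/(-7 + (12 + 6)²) = 1/(-7 + 18²) = 1/(-7 + 324) = 1/317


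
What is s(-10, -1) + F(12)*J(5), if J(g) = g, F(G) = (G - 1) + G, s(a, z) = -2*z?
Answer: 117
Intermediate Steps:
F(G) = -1 + 2*G (F(G) = (-1 + G) + G = -1 + 2*G)
s(-10, -1) + F(12)*J(5) = -2*(-1) + (-1 + 2*12)*5 = 2 + (-1 + 24)*5 = 2 + 23*5 = 2 + 115 = 117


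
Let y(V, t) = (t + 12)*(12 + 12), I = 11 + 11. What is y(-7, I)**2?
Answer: 665856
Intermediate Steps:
I = 22
y(V, t) = 288 + 24*t (y(V, t) = (12 + t)*24 = 288 + 24*t)
y(-7, I)**2 = (288 + 24*22)**2 = (288 + 528)**2 = 816**2 = 665856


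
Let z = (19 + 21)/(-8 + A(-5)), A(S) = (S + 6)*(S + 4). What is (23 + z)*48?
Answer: 2672/3 ≈ 890.67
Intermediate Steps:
A(S) = (4 + S)*(6 + S) (A(S) = (6 + S)*(4 + S) = (4 + S)*(6 + S))
z = -40/9 (z = (19 + 21)/(-8 + (24 + (-5)² + 10*(-5))) = 40/(-8 + (24 + 25 - 50)) = 40/(-8 - 1) = 40/(-9) = 40*(-⅑) = -40/9 ≈ -4.4444)
(23 + z)*48 = (23 - 40/9)*48 = (167/9)*48 = 2672/3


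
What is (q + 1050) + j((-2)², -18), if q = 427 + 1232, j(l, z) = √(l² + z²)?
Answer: 2709 + 2*√85 ≈ 2727.4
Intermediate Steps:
q = 1659
(q + 1050) + j((-2)², -18) = (1659 + 1050) + √(((-2)²)² + (-18)²) = 2709 + √(4² + 324) = 2709 + √(16 + 324) = 2709 + √340 = 2709 + 2*√85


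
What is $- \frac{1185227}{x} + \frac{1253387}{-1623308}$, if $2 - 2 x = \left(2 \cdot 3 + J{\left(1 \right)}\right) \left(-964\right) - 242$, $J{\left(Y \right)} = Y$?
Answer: $- \frac{482092577967}{1418771192} \approx -339.8$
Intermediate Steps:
$x = 3496$ ($x = 1 - \frac{\left(2 \cdot 3 + 1\right) \left(-964\right) - 242}{2} = 1 - \frac{\left(6 + 1\right) \left(-964\right) - 242}{2} = 1 - \frac{7 \left(-964\right) - 242}{2} = 1 - \frac{-6748 - 242}{2} = 1 - -3495 = 1 + 3495 = 3496$)
$- \frac{1185227}{x} + \frac{1253387}{-1623308} = - \frac{1185227}{3496} + \frac{1253387}{-1623308} = \left(-1185227\right) \frac{1}{3496} + 1253387 \left(- \frac{1}{1623308}\right) = - \frac{1185227}{3496} - \frac{1253387}{1623308} = - \frac{482092577967}{1418771192}$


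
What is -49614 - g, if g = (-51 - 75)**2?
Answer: -65490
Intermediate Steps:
g = 15876 (g = (-126)**2 = 15876)
-49614 - g = -49614 - 1*15876 = -49614 - 15876 = -65490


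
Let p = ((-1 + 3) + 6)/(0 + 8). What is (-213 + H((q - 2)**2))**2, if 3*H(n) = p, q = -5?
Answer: 407044/9 ≈ 45227.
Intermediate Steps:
p = 1 (p = (2 + 6)/8 = 8*(1/8) = 1)
H(n) = 1/3 (H(n) = (1/3)*1 = 1/3)
(-213 + H((q - 2)**2))**2 = (-213 + 1/3)**2 = (-638/3)**2 = 407044/9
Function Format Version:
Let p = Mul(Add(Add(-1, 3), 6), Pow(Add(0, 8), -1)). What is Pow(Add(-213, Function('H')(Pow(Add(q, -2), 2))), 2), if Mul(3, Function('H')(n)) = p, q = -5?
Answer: Rational(407044, 9) ≈ 45227.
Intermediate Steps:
p = 1 (p = Mul(Add(2, 6), Pow(8, -1)) = Mul(8, Rational(1, 8)) = 1)
Function('H')(n) = Rational(1, 3) (Function('H')(n) = Mul(Rational(1, 3), 1) = Rational(1, 3))
Pow(Add(-213, Function('H')(Pow(Add(q, -2), 2))), 2) = Pow(Add(-213, Rational(1, 3)), 2) = Pow(Rational(-638, 3), 2) = Rational(407044, 9)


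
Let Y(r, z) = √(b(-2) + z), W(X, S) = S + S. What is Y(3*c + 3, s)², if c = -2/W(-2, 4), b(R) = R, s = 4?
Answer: 2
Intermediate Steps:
W(X, S) = 2*S
c = -¼ (c = -2/(2*4) = -2/8 = -2*⅛ = -¼ ≈ -0.25000)
Y(r, z) = √(-2 + z)
Y(3*c + 3, s)² = (√(-2 + 4))² = (√2)² = 2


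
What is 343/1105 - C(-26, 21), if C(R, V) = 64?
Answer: -70377/1105 ≈ -63.690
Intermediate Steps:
343/1105 - C(-26, 21) = 343/1105 - 1*64 = 343*(1/1105) - 64 = 343/1105 - 64 = -70377/1105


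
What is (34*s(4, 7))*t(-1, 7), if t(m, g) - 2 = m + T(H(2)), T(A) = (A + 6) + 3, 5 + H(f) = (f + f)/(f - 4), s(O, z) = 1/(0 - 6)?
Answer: -17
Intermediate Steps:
s(O, z) = -⅙ (s(O, z) = 1/(-6) = -⅙)
H(f) = -5 + 2*f/(-4 + f) (H(f) = -5 + (f + f)/(f - 4) = -5 + (2*f)/(-4 + f) = -5 + 2*f/(-4 + f))
T(A) = 9 + A (T(A) = (6 + A) + 3 = 9 + A)
t(m, g) = 4 + m (t(m, g) = 2 + (m + (9 + (20 - 3*2)/(-4 + 2))) = 2 + (m + (9 + (20 - 6)/(-2))) = 2 + (m + (9 - ½*14)) = 2 + (m + (9 - 7)) = 2 + (m + 2) = 2 + (2 + m) = 4 + m)
(34*s(4, 7))*t(-1, 7) = (34*(-⅙))*(4 - 1) = -17/3*3 = -17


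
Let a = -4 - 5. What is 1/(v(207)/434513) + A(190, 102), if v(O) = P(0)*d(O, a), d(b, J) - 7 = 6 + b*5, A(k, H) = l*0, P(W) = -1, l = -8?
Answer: -434513/1048 ≈ -414.61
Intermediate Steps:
a = -9
A(k, H) = 0 (A(k, H) = -8*0 = 0)
d(b, J) = 13 + 5*b (d(b, J) = 7 + (6 + b*5) = 7 + (6 + 5*b) = 13 + 5*b)
v(O) = -13 - 5*O (v(O) = -(13 + 5*O) = -13 - 5*O)
1/(v(207)/434513) + A(190, 102) = 1/((-13 - 5*207)/434513) + 0 = 1/((-13 - 1035)*(1/434513)) + 0 = 1/(-1048*1/434513) + 0 = 1/(-1048/434513) + 0 = -434513/1048 + 0 = -434513/1048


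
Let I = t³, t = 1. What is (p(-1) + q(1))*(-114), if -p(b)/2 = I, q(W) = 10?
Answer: -912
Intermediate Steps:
I = 1 (I = 1³ = 1)
p(b) = -2 (p(b) = -2*1 = -2)
(p(-1) + q(1))*(-114) = (-2 + 10)*(-114) = 8*(-114) = -912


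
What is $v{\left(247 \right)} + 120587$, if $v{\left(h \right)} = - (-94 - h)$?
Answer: $120928$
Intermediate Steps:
$v{\left(h \right)} = 94 + h$
$v{\left(247 \right)} + 120587 = \left(94 + 247\right) + 120587 = 341 + 120587 = 120928$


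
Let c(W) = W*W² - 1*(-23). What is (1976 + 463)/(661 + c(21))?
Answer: 271/1105 ≈ 0.24525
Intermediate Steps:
c(W) = 23 + W³ (c(W) = W³ + 23 = 23 + W³)
(1976 + 463)/(661 + c(21)) = (1976 + 463)/(661 + (23 + 21³)) = 2439/(661 + (23 + 9261)) = 2439/(661 + 9284) = 2439/9945 = 2439*(1/9945) = 271/1105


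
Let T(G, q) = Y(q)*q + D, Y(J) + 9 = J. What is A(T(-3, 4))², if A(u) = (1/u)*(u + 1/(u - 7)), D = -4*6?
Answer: 5040025/5035536 ≈ 1.0009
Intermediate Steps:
Y(J) = -9 + J
D = -24
T(G, q) = -24 + q*(-9 + q) (T(G, q) = (-9 + q)*q - 24 = q*(-9 + q) - 24 = -24 + q*(-9 + q))
A(u) = (u + 1/(-7 + u))/u
A(T(-3, 4))² = ((1 + (-24 + 4*(-9 + 4))² - 7*(-24 + 4*(-9 + 4)))/((-24 + 4*(-9 + 4))*(-7 + (-24 + 4*(-9 + 4)))))² = ((1 + (-24 + 4*(-5))² - 7*(-24 + 4*(-5)))/((-24 + 4*(-5))*(-7 + (-24 + 4*(-5)))))² = ((1 + (-24 - 20)² - 7*(-24 - 20))/((-24 - 20)*(-7 + (-24 - 20))))² = ((1 + (-44)² - 7*(-44))/((-44)*(-7 - 44)))² = (-1/44*(1 + 1936 + 308)/(-51))² = (-1/44*(-1/51)*2245)² = (2245/2244)² = 5040025/5035536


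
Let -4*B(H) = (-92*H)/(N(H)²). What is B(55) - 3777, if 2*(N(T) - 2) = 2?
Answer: -32728/9 ≈ -3636.4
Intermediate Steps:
N(T) = 3 (N(T) = 2 + (½)*2 = 2 + 1 = 3)
B(H) = 23*H/9 (B(H) = -(-92*H)/(4*(3²)) = -(-92*H)/(4*9) = -(-23)*H/9 = 23*H/9)
B(55) - 3777 = (23/9)*55 - 3777 = 1265/9 - 3777 = -32728/9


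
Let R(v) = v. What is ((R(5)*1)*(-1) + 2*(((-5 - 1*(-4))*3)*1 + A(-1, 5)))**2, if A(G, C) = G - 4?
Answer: 441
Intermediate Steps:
A(G, C) = -4 + G
((R(5)*1)*(-1) + 2*(((-5 - 1*(-4))*3)*1 + A(-1, 5)))**2 = ((5*1)*(-1) + 2*(((-5 - 1*(-4))*3)*1 + (-4 - 1)))**2 = (5*(-1) + 2*(((-5 + 4)*3)*1 - 5))**2 = (-5 + 2*(-1*3*1 - 5))**2 = (-5 + 2*(-3*1 - 5))**2 = (-5 + 2*(-3 - 5))**2 = (-5 + 2*(-8))**2 = (-5 - 16)**2 = (-21)**2 = 441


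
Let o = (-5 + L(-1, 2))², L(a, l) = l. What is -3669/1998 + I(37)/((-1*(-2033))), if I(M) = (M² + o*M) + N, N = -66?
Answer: -1396783/1353978 ≈ -1.0316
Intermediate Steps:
o = 9 (o = (-5 + 2)² = (-3)² = 9)
I(M) = -66 + M² + 9*M (I(M) = (M² + 9*M) - 66 = -66 + M² + 9*M)
-3669/1998 + I(37)/((-1*(-2033))) = -3669/1998 + (-66 + 37² + 9*37)/((-1*(-2033))) = -3669*1/1998 + (-66 + 1369 + 333)/2033 = -1223/666 + 1636*(1/2033) = -1223/666 + 1636/2033 = -1396783/1353978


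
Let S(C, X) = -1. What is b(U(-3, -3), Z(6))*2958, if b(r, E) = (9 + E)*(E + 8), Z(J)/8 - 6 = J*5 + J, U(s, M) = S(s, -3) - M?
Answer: 351055440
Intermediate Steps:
U(s, M) = -1 - M
Z(J) = 48 + 48*J (Z(J) = 48 + 8*(J*5 + J) = 48 + 8*(5*J + J) = 48 + 8*(6*J) = 48 + 48*J)
b(r, E) = (8 + E)*(9 + E) (b(r, E) = (9 + E)*(8 + E) = (8 + E)*(9 + E))
b(U(-3, -3), Z(6))*2958 = (72 + (48 + 48*6)**2 + 17*(48 + 48*6))*2958 = (72 + (48 + 288)**2 + 17*(48 + 288))*2958 = (72 + 336**2 + 17*336)*2958 = (72 + 112896 + 5712)*2958 = 118680*2958 = 351055440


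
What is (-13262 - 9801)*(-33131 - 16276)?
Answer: 1139473641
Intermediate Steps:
(-13262 - 9801)*(-33131 - 16276) = -23063*(-49407) = 1139473641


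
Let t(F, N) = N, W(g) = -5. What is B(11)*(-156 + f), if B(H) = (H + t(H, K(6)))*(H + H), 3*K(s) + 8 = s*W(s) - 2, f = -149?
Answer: 46970/3 ≈ 15657.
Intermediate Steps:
K(s) = -10/3 - 5*s/3 (K(s) = -8/3 + (s*(-5) - 2)/3 = -8/3 + (-5*s - 2)/3 = -8/3 + (-2 - 5*s)/3 = -8/3 + (-⅔ - 5*s/3) = -10/3 - 5*s/3)
B(H) = 2*H*(-40/3 + H) (B(H) = (H + (-10/3 - 5/3*6))*(H + H) = (H + (-10/3 - 10))*(2*H) = (H - 40/3)*(2*H) = (-40/3 + H)*(2*H) = 2*H*(-40/3 + H))
B(11)*(-156 + f) = ((⅔)*11*(-40 + 3*11))*(-156 - 149) = ((⅔)*11*(-40 + 33))*(-305) = ((⅔)*11*(-7))*(-305) = -154/3*(-305) = 46970/3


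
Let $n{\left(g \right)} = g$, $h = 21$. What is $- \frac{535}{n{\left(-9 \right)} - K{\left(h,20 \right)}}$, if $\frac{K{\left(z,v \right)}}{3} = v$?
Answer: $\frac{535}{69} \approx 7.7536$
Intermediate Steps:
$K{\left(z,v \right)} = 3 v$
$- \frac{535}{n{\left(-9 \right)} - K{\left(h,20 \right)}} = - \frac{535}{-9 - 3 \cdot 20} = - \frac{535}{-9 - 60} = - \frac{535}{-69} = \left(-535\right) \left(- \frac{1}{69}\right) = \frac{535}{69}$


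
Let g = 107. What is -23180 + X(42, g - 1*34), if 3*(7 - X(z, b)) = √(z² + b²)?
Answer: -23173 - √7093/3 ≈ -23201.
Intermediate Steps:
X(z, b) = 7 - √(b² + z²)/3 (X(z, b) = 7 - √(z² + b²)/3 = 7 - √(b² + z²)/3)
-23180 + X(42, g - 1*34) = -23180 + (7 - √((107 - 1*34)² + 42²)/3) = -23180 + (7 - √((107 - 34)² + 1764)/3) = -23180 + (7 - √(73² + 1764)/3) = -23180 + (7 - √(5329 + 1764)/3) = -23180 + (7 - √7093/3) = -23173 - √7093/3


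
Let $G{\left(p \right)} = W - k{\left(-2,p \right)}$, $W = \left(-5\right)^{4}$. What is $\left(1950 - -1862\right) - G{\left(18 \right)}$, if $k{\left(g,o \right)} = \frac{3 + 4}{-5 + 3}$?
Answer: $\frac{6367}{2} \approx 3183.5$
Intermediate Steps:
$W = 625$
$k{\left(g,o \right)} = - \frac{7}{2}$ ($k{\left(g,o \right)} = \frac{7}{-2} = 7 \left(- \frac{1}{2}\right) = - \frac{7}{2}$)
$G{\left(p \right)} = \frac{1257}{2}$ ($G{\left(p \right)} = 625 - - \frac{7}{2} = 625 + \frac{7}{2} = \frac{1257}{2}$)
$\left(1950 - -1862\right) - G{\left(18 \right)} = \left(1950 - -1862\right) - \frac{1257}{2} = \left(1950 + 1862\right) - \frac{1257}{2} = 3812 - \frac{1257}{2} = \frac{6367}{2}$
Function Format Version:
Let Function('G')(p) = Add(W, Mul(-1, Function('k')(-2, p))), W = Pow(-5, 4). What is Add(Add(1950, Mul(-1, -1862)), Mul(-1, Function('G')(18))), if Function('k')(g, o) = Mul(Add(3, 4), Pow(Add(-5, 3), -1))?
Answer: Rational(6367, 2) ≈ 3183.5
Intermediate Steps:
W = 625
Function('k')(g, o) = Rational(-7, 2) (Function('k')(g, o) = Mul(7, Pow(-2, -1)) = Mul(7, Rational(-1, 2)) = Rational(-7, 2))
Function('G')(p) = Rational(1257, 2) (Function('G')(p) = Add(625, Mul(-1, Rational(-7, 2))) = Add(625, Rational(7, 2)) = Rational(1257, 2))
Add(Add(1950, Mul(-1, -1862)), Mul(-1, Function('G')(18))) = Add(Add(1950, Mul(-1, -1862)), Mul(-1, Rational(1257, 2))) = Add(Add(1950, 1862), Rational(-1257, 2)) = Add(3812, Rational(-1257, 2)) = Rational(6367, 2)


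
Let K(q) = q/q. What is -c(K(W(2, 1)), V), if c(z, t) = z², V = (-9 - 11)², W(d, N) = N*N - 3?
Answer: -1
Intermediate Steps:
W(d, N) = -3 + N² (W(d, N) = N² - 3 = -3 + N²)
K(q) = 1
V = 400 (V = (-20)² = 400)
-c(K(W(2, 1)), V) = -1*1² = -1*1 = -1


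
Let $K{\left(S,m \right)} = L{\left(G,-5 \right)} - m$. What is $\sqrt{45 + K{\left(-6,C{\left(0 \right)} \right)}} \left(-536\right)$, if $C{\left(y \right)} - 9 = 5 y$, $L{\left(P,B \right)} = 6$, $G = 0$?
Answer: $- 536 \sqrt{42} \approx -3473.7$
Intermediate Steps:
$C{\left(y \right)} = 9 + 5 y$
$K{\left(S,m \right)} = 6 - m$
$\sqrt{45 + K{\left(-6,C{\left(0 \right)} \right)}} \left(-536\right) = \sqrt{45 + \left(6 - \left(9 + 5 \cdot 0\right)\right)} \left(-536\right) = \sqrt{45 + \left(6 - \left(9 + 0\right)\right)} \left(-536\right) = \sqrt{45 + \left(6 - 9\right)} \left(-536\right) = \sqrt{45 - 3} \left(-536\right) = \sqrt{42} \left(-536\right) = - 536 \sqrt{42}$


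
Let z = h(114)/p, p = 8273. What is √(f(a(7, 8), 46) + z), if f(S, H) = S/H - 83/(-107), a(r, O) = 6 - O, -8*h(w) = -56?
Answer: √303874328279569/20359853 ≈ 0.85619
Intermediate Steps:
h(w) = 7 (h(w) = -⅛*(-56) = 7)
f(S, H) = 83/107 + S/H (f(S, H) = S/H - 83*(-1/107) = S/H + 83/107 = 83/107 + S/H)
z = 7/8273 ≈ 0.00084613
√(f(a(7, 8), 46) + z) = √((83/107 + (6 - 1*8)/46) + 7/8273) = √((83/107 + (6 - 8)*(1/46)) + 7/8273) = √((83/107 - 2*1/46) + 7/8273) = √((83/107 - 1/23) + 7/8273) = √(1802/2461 + 7/8273) = √(14925173/20359853) = √303874328279569/20359853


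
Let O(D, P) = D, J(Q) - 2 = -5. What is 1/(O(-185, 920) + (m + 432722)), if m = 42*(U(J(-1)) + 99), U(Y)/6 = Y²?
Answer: 1/438963 ≈ 2.2781e-6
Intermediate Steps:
J(Q) = -3 (J(Q) = 2 - 5 = -3)
U(Y) = 6*Y²
m = 6426 (m = 42*(6*(-3)² + 99) = 42*(6*9 + 99) = 42*(54 + 99) = 42*153 = 6426)
1/(O(-185, 920) + (m + 432722)) = 1/(-185 + (6426 + 432722)) = 1/(-185 + 439148) = 1/438963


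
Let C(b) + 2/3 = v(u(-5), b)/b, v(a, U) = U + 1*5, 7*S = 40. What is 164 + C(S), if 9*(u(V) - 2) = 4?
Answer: 3965/24 ≈ 165.21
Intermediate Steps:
S = 40/7 (S = (⅐)*40 = 40/7 ≈ 5.7143)
u(V) = 22/9 (u(V) = 2 + (⅑)*4 = 2 + 4/9 = 22/9)
v(a, U) = 5 + U (v(a, U) = U + 5 = 5 + U)
C(b) = -⅔ + (5 + b)/b
164 + C(S) = 164 + (15 + 40/7)/(3*(40/7)) = 164 + (⅓)*(7/40)*(145/7) = 164 + 29/24 = 3965/24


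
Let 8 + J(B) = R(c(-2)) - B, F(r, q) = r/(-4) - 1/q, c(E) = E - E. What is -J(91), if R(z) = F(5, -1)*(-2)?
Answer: 197/2 ≈ 98.500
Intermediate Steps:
c(E) = 0
F(r, q) = -1/q - r/4 (F(r, q) = r*(-¼) - 1/q = -r/4 - 1/q = -1/q - r/4)
R(z) = ½ (R(z) = (-1/(-1) - ¼*5)*(-2) = (-1*(-1) - 5/4)*(-2) = (1 - 5/4)*(-2) = -¼*(-2) = ½)
J(B) = -15/2 - B (J(B) = -8 + (½ - B) = -15/2 - B)
-J(91) = -(-15/2 - 1*91) = -(-15/2 - 91) = -1*(-197/2) = 197/2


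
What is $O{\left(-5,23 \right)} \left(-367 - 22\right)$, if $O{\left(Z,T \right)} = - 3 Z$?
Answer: $-5835$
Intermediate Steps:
$O{\left(-5,23 \right)} \left(-367 - 22\right) = \left(-3\right) \left(-5\right) \left(-367 - 22\right) = 15 \left(-389\right) = -5835$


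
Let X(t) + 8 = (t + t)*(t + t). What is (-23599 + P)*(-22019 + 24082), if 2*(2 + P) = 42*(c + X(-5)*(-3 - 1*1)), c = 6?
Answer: -64371789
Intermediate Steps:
X(t) = -8 + 4*t**2 (X(t) = -8 + (t + t)*(t + t) = -8 + (2*t)*(2*t) = -8 + 4*t**2)
P = -7604 (P = -2 + (42*(6 + (-8 + 4*(-5)**2)*(-3 - 1*1)))/2 = -2 + (42*(6 + (-8 + 4*25)*(-3 - 1)))/2 = -2 + (42*(6 + (-8 + 100)*(-4)))/2 = -2 + (42*(6 + 92*(-4)))/2 = -2 + (42*(6 - 368))/2 = -2 + (42*(-362))/2 = -2 + (1/2)*(-15204) = -2 - 7602 = -7604)
(-23599 + P)*(-22019 + 24082) = (-23599 - 7604)*(-22019 + 24082) = -31203*2063 = -64371789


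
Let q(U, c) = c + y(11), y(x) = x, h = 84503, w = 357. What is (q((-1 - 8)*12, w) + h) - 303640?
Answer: -218769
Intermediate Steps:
q(U, c) = 11 + c (q(U, c) = c + 11 = 11 + c)
(q((-1 - 8)*12, w) + h) - 303640 = ((11 + 357) + 84503) - 303640 = (368 + 84503) - 303640 = 84871 - 303640 = -218769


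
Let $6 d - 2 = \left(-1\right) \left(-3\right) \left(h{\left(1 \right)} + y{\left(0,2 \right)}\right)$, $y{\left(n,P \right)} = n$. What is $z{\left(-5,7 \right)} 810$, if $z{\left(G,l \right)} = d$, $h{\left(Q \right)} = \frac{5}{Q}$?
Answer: $2295$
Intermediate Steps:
$d = \frac{17}{6}$ ($d = \frac{1}{3} + \frac{\left(-1\right) \left(-3\right) \left(\frac{5}{1} + 0\right)}{6} = \frac{1}{3} + \frac{3 \left(5 \cdot 1 + 0\right)}{6} = \frac{1}{3} + \frac{3 \left(5 + 0\right)}{6} = \frac{1}{3} + \frac{3 \cdot 5}{6} = \frac{1}{3} + \frac{1}{6} \cdot 15 = \frac{1}{3} + \frac{5}{2} = \frac{17}{6} \approx 2.8333$)
$z{\left(G,l \right)} = \frac{17}{6}$
$z{\left(-5,7 \right)} 810 = \frac{17}{6} \cdot 810 = 2295$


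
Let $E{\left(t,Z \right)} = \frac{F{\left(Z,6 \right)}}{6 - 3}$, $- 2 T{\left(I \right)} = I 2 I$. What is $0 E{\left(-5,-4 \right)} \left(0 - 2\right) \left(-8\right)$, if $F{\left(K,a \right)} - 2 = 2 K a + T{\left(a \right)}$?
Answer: $0$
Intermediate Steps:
$T{\left(I \right)} = - I^{2}$ ($T{\left(I \right)} = - \frac{I 2 I}{2} = - \frac{2 I I}{2} = - \frac{2 I^{2}}{2} = - I^{2}$)
$F{\left(K,a \right)} = 2 - a^{2} + 2 K a$ ($F{\left(K,a \right)} = 2 + \left(2 K a - a^{2}\right) = 2 + \left(- a^{2} + 2 K a\right) = 2 - a^{2} + 2 K a$)
$E{\left(t,Z \right)} = - \frac{34}{3} + 4 Z$ ($E{\left(t,Z \right)} = \frac{2 - 6^{2} + 2 Z 6}{6 - 3} = \frac{2 - 36 + 12 Z}{6 - 3} = \frac{2 - 36 + 12 Z}{3} = \left(-34 + 12 Z\right) \frac{1}{3} = - \frac{34}{3} + 4 Z$)
$0 E{\left(-5,-4 \right)} \left(0 - 2\right) \left(-8\right) = 0 \left(- \frac{34}{3} + 4 \left(-4\right)\right) \left(0 - 2\right) \left(-8\right) = 0 \left(- \frac{34}{3} - 16\right) \left(0 - 2\right) \left(-8\right) = 0 \left(- \frac{82}{3}\right) \left(-2\right) \left(-8\right) = 0 \left(-2\right) \left(-8\right) = 0 \left(-8\right) = 0$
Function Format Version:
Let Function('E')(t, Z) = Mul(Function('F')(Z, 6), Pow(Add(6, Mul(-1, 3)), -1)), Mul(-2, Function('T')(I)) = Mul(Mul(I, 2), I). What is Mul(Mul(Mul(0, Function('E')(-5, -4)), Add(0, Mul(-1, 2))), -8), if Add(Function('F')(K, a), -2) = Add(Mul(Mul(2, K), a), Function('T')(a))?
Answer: 0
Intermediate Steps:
Function('T')(I) = Mul(-1, Pow(I, 2)) (Function('T')(I) = Mul(Rational(-1, 2), Mul(Mul(I, 2), I)) = Mul(Rational(-1, 2), Mul(Mul(2, I), I)) = Mul(Rational(-1, 2), Mul(2, Pow(I, 2))) = Mul(-1, Pow(I, 2)))
Function('F')(K, a) = Add(2, Mul(-1, Pow(a, 2)), Mul(2, K, a)) (Function('F')(K, a) = Add(2, Add(Mul(Mul(2, K), a), Mul(-1, Pow(a, 2)))) = Add(2, Add(Mul(2, K, a), Mul(-1, Pow(a, 2)))) = Add(2, Add(Mul(-1, Pow(a, 2)), Mul(2, K, a))) = Add(2, Mul(-1, Pow(a, 2)), Mul(2, K, a)))
Function('E')(t, Z) = Add(Rational(-34, 3), Mul(4, Z)) (Function('E')(t, Z) = Mul(Add(2, Mul(-1, Pow(6, 2)), Mul(2, Z, 6)), Pow(Add(6, Mul(-1, 3)), -1)) = Mul(Add(2, Mul(-1, 36), Mul(12, Z)), Pow(Add(6, -3), -1)) = Mul(Add(2, -36, Mul(12, Z)), Pow(3, -1)) = Mul(Add(-34, Mul(12, Z)), Rational(1, 3)) = Add(Rational(-34, 3), Mul(4, Z)))
Mul(Mul(Mul(0, Function('E')(-5, -4)), Add(0, Mul(-1, 2))), -8) = Mul(Mul(Mul(0, Add(Rational(-34, 3), Mul(4, -4))), Add(0, Mul(-1, 2))), -8) = Mul(Mul(Mul(0, Add(Rational(-34, 3), -16)), Add(0, -2)), -8) = Mul(Mul(Mul(0, Rational(-82, 3)), -2), -8) = Mul(Mul(0, -2), -8) = Mul(0, -8) = 0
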